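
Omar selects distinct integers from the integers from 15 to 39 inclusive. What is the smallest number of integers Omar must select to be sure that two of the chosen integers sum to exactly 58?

16

A set avoiding the sum 58 can contain at most one of each pair {x, 58−x}, plus the 5 elements whose complement lies outside the range or equal to its own complement.
The integers 15, …, 29 (15 of them) are such a set: any two sum to at least 15+16 = 31 and at most 28+29 = 57 < 58.
By the pigeonhole principle, any 16th integer completes one of the 10 pairs, so 16 choices force a sum of 58.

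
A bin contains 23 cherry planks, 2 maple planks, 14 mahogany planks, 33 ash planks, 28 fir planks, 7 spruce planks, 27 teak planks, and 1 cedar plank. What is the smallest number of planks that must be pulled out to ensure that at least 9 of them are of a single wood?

51

An adversary could hand out at most 8 planks per wood (maple, spruce, cedar run out sooner): 8 + 2 + 8 + 8 + 8 + 7 + 8 + 1 = 50 planks and still no wood has 9.
By pigeonhole, one more plank lands in a wood already at 8, so 51 draws are enough and 50 are not.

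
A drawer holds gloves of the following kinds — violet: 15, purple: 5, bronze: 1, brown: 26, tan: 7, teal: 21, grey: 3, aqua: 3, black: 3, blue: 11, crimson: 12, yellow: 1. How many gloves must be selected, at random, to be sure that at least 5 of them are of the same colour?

An adversary could hand out at most 4 gloves per colour (5 colours run out sooner): 4 + 4 + 1 + 4 + 4 + 4 + 3 + 3 + 3 + 4 + 4 + 1 = 39 gloves and still no colour has 5.
One more glove lands in a colour already at 4, so 40 draws are enough and 39 are not.

40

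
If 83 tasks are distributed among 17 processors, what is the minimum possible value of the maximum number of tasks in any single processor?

By the pigeonhole principle, the 17 processors are the holes and the 83 tasks are the pigeons.
If every processor held at most 4 tasks, the total would be at most 17 × 4 = 68, which is less than 83.
So some processor holds at least ⌈83/17⌉ = 5 tasks.

5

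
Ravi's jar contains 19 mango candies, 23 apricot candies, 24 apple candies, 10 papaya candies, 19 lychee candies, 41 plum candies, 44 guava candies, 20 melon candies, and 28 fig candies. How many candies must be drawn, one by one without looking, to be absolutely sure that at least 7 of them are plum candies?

In the worst case for collecting plum candies, every non-plum candy comes out first.
There are 19 + 23 + 24 + 10 + 19 + 44 + 20 + 28 = 187 non-plum candies altogether.
After those, each further candy must be plum, so 187 + 7 = 194 draws guarantee 7 plum candies.

194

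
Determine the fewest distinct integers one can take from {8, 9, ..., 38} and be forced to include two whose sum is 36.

22

Two chosen integers sum to 36 exactly when both halves of some pair {x, 36−x} with 8 ≤ x ≤ 36−x ≤ 28 are chosen — 10 such pairs.
The remaining 11 elements (those with no distinct partner in range) can never complete a 36-sum, so the worst case takes all of them and one from each pair: 11 + 10 = 21.
The 22nd integer has to be the second member of some pair, so 21 + 1 = 22.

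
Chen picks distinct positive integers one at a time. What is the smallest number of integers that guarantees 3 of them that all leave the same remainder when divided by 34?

The 34 residue classes mod 34 are the pigeonholes.
With 68 integers one could put 2 in each residue class and have no class reach 3.
The 69th integer pushes some class to 3, so 34·2 + 1 = 69.

69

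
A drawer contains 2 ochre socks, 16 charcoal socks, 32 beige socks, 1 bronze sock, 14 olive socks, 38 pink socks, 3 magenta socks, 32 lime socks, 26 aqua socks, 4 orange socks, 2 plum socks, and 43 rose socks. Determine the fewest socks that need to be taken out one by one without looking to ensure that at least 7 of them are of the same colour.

55

The 12 colours are the holes; the socks drawn are the pigeons.
To avoid 7 of any one colour, the worst case takes at most 6 of each colour, or every sock of a colour that has fewer than 6.
That gives 2 + 6 + 6 + 1 + 6 + 6 + 3 + 6 + 6 + 4 + 2 + 6 = 54 socks with no colour reaching 7.
The next sock forces some colour to 7, so 54 + 1 = 55.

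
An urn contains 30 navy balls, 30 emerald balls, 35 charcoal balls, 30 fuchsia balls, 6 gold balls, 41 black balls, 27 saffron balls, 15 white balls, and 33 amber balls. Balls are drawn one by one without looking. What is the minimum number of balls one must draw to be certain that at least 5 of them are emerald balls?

In the worst case for collecting emerald balls, every non-emerald ball comes out first.
There are 30 + 35 + 30 + 6 + 41 + 27 + 15 + 33 = 217 non-emerald balls altogether.
After those, each further ball must be emerald, so 217 + 5 = 222 draws guarantee 5 emerald balls.

222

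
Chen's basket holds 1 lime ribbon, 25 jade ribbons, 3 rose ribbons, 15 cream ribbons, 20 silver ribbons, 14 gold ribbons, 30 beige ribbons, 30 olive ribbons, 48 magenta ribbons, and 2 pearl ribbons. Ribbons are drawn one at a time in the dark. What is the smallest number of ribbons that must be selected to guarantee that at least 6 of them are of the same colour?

42

An adversary could hand out at most 5 ribbons per colour (lime, rose, pearl run out sooner): 1 + 5 + 3 + 5 + 5 + 5 + 5 + 5 + 5 + 2 = 41 ribbons and still no colour has 6.
By the pigeonhole principle, one more ribbon lands in a colour already at 5, so 42 draws are enough and 41 are not.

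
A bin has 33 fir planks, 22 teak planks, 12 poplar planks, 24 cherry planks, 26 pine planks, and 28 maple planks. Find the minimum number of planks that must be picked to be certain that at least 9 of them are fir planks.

In the worst case for collecting fir planks, every non-fir plank comes out first.
There are 22 + 12 + 24 + 26 + 28 = 112 non-fir planks altogether.
After those, each further plank must be fir, so 112 + 9 = 121 draws guarantee 9 fir planks.

121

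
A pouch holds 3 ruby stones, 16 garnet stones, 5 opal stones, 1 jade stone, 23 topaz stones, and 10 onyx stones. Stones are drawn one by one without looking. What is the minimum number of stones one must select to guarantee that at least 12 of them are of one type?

42

The 6 types are the holes; the stones drawn are the pigeons.
To avoid 12 of any one type, the worst case takes at most 11 of each type, or every stone of a type that has fewer than 11.
That gives 3 + 11 + 5 + 1 + 11 + 10 = 41 stones with no type reaching 12.
The next stone forces some type to 12, so 41 + 1 = 42.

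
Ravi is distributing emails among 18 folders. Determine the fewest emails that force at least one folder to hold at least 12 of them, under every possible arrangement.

199

With 198 emails one could put exactly 11 in each of the 18 folders, and no folder would reach 12.
One more email must land in a folder that already has 11, giving it 12.
So 18 × 11 + 1 = 199 emails are required.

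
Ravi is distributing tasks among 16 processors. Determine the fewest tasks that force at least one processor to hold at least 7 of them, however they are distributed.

With 96 tasks one could put exactly 6 in each of the 16 processors, and no processor would reach 7.
By the pigeonhole principle, one more task must land in a processor that already has 6, giving it 7.
So 16 × 6 + 1 = 97 tasks are required.

97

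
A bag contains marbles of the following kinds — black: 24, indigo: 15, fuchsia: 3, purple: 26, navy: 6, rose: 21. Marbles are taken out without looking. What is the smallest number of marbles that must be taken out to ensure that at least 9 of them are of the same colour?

42

The 6 colours are the holes; the marbles drawn are the pigeons.
To avoid 9 of any one colour, the worst case takes at most 8 of each colour, or every marble of a colour that has fewer than 8.
That gives 8 + 8 + 3 + 8 + 6 + 8 = 41 marbles with no colour reaching 9.
The next marble forces some colour to 9, so 41 + 1 = 42.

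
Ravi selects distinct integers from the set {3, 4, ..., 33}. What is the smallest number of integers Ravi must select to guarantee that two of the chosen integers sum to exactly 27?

21

Group the elements by complementary pair {x, 27−x}: {3,24}, {4,23}, {5,22}, …, giving 11 two-element pairs and 9 integers whose partner 27−x falls outside [3,33].
Treating each of those 20 groups as a pigeonhole, one can pick one integer per group — 20 integers — with no two summing to 27.
The 21st integer lands in an occupied pair, forcing a sum of 27.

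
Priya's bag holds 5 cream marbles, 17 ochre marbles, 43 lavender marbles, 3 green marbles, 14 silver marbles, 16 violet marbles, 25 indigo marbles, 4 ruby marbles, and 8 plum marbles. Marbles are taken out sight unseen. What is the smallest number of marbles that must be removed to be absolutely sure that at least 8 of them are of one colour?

An adversary could hand out at most 7 marbles per colour (cream, green, ruby run out sooner): 5 + 7 + 7 + 3 + 7 + 7 + 7 + 4 + 7 = 54 marbles and still no colour has 8.
One more marble lands in a colour already at 7, so 55 draws are enough and 54 are not.

55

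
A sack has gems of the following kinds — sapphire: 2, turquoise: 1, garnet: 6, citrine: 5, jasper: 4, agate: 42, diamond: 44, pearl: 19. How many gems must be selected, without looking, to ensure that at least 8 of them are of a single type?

40

Pigeonhole: put each drawn gem into a box by type. The largest draw with every box below 8 takes min(count, 7) from each type; types with fewer than 7 contribute all they have.
Σ min(cᵢ, 7) = 2 + 1 + 6 + 5 + 4 + 7 + 7 + 7 = 39.
Draw number 39 + 1 = 40 must push one box to 8.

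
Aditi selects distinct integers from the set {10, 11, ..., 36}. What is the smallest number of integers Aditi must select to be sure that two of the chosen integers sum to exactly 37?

Two chosen integers sum to 37 exactly when both halves of some pair {x, 37−x} with 10 ≤ x ≤ 37−x ≤ 27 are chosen — 9 such pairs.
The remaining 9 elements (those with no distinct partner in range) can never complete a 37-sum, so the worst case takes all of them and one from each pair: 9 + 9 = 18.
Pigeonhole: the 19th integer has to be the second member of some pair, so 18 + 1 = 19.

19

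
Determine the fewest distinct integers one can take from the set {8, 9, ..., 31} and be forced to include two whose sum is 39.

A set avoiding the sum 39 can contain at most one of each pair {x, 39−x}.
The integers 20, …, 31 (12 of them) are such a set: any two sum to at least 20+21 = 41 > 39.
Pigeonhole: any 13th integer completes one of the 12 pairs, so 13 choices force a sum of 39.

13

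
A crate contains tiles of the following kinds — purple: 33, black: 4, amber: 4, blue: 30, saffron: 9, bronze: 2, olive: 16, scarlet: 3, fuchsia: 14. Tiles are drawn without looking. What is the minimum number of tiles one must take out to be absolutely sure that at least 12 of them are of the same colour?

Put each drawn tile into a box by colour. The largest draw with every box below 12 takes min(count, 11) from each colour; colours with fewer than 11 contribute all they have.
Σ min(cᵢ, 11) = 11 + 4 + 4 + 11 + 9 + 2 + 11 + 3 + 11 = 66.
Draw number 66 + 1 = 67 must push one box to 12.

67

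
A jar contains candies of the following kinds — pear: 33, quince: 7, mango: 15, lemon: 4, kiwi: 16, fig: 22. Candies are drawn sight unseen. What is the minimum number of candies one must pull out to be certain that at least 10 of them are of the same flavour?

Pigeonhole: put each drawn candy into a box by flavour. The largest draw with every box below 10 takes min(count, 9) from each flavour; flavours with fewer than 9 contribute all they have.
Σ min(cᵢ, 9) = 9 + 7 + 9 + 4 + 9 + 9 = 47.
Draw number 47 + 1 = 48 must push one box to 10.

48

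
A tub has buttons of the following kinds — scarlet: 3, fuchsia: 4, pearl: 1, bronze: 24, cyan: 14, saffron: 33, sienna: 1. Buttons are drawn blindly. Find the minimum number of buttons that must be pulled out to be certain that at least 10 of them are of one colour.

By the pigeonhole principle, the 7 colours are the holes; the buttons drawn are the pigeons.
To avoid 10 of any one colour, the worst case takes at most 9 of each colour, or every button of a colour that has fewer than 9.
That gives 3 + 4 + 1 + 9 + 9 + 9 + 1 = 36 buttons with no colour reaching 10.
The next button forces some colour to 10, so 36 + 1 = 37.

37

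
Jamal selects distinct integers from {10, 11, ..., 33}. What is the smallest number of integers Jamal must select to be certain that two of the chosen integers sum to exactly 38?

16

Group the elements by complementary pair {x, 38−x}: {10,28}, {11,27}, {12,26}, …, giving 9 two-element pairs, the single value 19 (it cannot pair with itself since the integers are distinct), and 5 integers whose partner 38−x falls outside [10,33].
Treating each of those 15 groups as a pigeonhole, one can pick one integer per group — 15 integers — with no two summing to 38.
The 16th integer lands in an occupied pair, forcing a sum of 38.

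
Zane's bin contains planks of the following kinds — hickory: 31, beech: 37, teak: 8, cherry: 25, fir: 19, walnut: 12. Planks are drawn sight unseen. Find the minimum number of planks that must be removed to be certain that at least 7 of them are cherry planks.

114

In the worst case for collecting cherry planks, every non-cherry plank comes out first.
There are 31 + 37 + 8 + 19 + 12 = 107 non-cherry planks altogether.
After those, each further plank must be cherry, so 107 + 7 = 114 draws guarantee 7 cherry planks.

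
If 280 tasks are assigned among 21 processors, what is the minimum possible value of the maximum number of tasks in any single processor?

Pigeonhole: the 21 processors are the holes and the 280 tasks are the pigeons.
If every processor held at most 13 tasks, the total would be at most 21 × 13 = 273, which is less than 280.
So some processor holds at least ⌈280/21⌉ = 14 tasks.

14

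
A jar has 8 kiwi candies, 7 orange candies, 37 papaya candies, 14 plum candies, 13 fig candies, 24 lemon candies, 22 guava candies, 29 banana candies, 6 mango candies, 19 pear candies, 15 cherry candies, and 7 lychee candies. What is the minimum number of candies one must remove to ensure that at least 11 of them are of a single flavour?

109

An adversary could hand out at most 10 candies per flavour (4 flavours run out sooner): 8 + 7 + 10 + 10 + 10 + 10 + 10 + 10 + 6 + 10 + 10 + 7 = 108 candies and still no flavour has 11.
Pigeonhole: one more candy lands in a flavour already at 10, so 109 draws are enough and 108 are not.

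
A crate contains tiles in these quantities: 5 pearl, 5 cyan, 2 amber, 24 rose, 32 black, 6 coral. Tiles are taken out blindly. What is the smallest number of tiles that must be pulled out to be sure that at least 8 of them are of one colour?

33

An adversary could hand out at most 7 tiles per colour (4 colours run out sooner): 5 + 5 + 2 + 7 + 7 + 6 = 32 tiles and still no colour has 8.
One more tile lands in a colour already at 7, so 33 draws are enough and 32 are not.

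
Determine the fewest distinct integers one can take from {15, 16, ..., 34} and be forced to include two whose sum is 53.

13

A set avoiding the sum 53 can contain at most one of each pair {x, 53−x}, plus the 4 elements whose complement lies outside the range.
The integers 15, …, 26 (12 of them) are such a set: any two sum to at least 15+16 = 31 and at most 25+26 = 51 < 53.
By the pigeonhole principle, any 13th integer completes one of the 8 pairs, so 13 choices force a sum of 53.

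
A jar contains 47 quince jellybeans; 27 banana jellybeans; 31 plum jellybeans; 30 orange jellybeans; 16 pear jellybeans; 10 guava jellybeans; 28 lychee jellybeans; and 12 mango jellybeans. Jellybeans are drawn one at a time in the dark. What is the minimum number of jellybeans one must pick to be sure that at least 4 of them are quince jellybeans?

158

In the worst case for collecting quince jellybeans, every non-quince jellybean comes out first.
There are 27 + 31 + 30 + 16 + 10 + 28 + 12 = 154 non-quince jellybeans altogether.
After those, each further jellybean must be quince, so 154 + 4 = 158 draws guarantee 4 quince jellybeans.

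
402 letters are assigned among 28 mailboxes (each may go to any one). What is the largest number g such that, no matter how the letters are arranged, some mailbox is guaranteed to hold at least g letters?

The 28 mailboxes are the holes and the 402 letters are the pigeons.
If every mailbox held at most 14 letters, the total would be at most 28 × 14 = 392, which is less than 402.
So some mailbox holds at least ⌈402/28⌉ = 15 letters.

15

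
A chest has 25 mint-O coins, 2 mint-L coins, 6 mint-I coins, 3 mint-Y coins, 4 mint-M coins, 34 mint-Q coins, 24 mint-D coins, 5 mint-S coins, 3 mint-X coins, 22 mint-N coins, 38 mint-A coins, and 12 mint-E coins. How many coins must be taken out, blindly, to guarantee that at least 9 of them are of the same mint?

72

By pigeonhole, put each drawn coin into a box by mint. The largest draw with every box below 9 takes min(count, 8) from each mint; mints with fewer than 8 contribute all they have.
Σ min(cᵢ, 8) = 8 + 2 + 6 + 3 + 4 + 8 + 8 + 5 + 3 + 8 + 8 + 8 = 71.
Draw number 71 + 1 = 72 must push one box to 9.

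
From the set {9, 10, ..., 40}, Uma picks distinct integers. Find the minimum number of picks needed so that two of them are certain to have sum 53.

19

A set avoiding the sum 53 can contain at most one of each pair {x, 53−x}, plus the 4 elements whose complement lies outside the range.
The integers 9, …, 26 (18 of them) are such a set: any two sum to at least 9+10 = 19 and at most 25+26 = 51 < 53.
Pigeonhole: any 19th integer completes one of the 14 pairs, so 19 choices force a sum of 53.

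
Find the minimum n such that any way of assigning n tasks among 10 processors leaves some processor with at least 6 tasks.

With 50 tasks one could put exactly 5 in each of the 10 processors, and no processor would reach 6.
One more task must land in a processor that already has 5, giving it 6.
So 10 × 5 + 1 = 51 tasks are required.

51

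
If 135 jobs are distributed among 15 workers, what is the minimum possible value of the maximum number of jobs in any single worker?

Pigeonhole: the 15 workers are the holes and the 135 jobs are the pigeons.
If every worker held at most 8 jobs, the total would be at most 15 × 8 = 120, which is less than 135.
So some worker holds at least ⌈135/15⌉ = 9 jobs.

9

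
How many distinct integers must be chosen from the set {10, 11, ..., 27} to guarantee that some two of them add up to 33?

12

A set avoiding the sum 33 can contain at most one of each pair {x, 33−x}, plus the 4 elements whose complement lies outside the range.
The integers 17, …, 27 (11 of them) are such a set: any two sum to at least 17+18 = 35 > 33.
Pigeonhole: any 12th integer completes one of the 7 pairs, so 12 choices force a sum of 33.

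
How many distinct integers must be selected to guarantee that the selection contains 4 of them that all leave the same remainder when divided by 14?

Pigeonhole: the 14 residue classes mod 14 are the pigeonholes.
With 42 integers one could put 3 in each residue class and have no class reach 4.
The 43rd integer pushes some class to 4, so 14·3 + 1 = 43.

43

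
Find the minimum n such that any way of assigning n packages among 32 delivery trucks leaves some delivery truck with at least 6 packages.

161

With 160 packages one could put exactly 5 in each of the 32 delivery trucks, and no delivery truck would reach 6.
Pigeonhole: one more package must land in a delivery truck that already has 5, giving it 6.
So 32 × 5 + 1 = 161 packages are required.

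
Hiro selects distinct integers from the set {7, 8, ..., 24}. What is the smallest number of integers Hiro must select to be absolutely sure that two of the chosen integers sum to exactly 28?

Two chosen integers sum to 28 exactly when both halves of some pair {x, 28−x} with 7 ≤ x ≤ 28−x ≤ 21 are chosen — 7 such pairs.
The remaining 4 elements (those with no distinct partner in range) can never complete a 28-sum, so the worst case takes all of them and one from each pair: 4 + 7 = 11.
The 12th integer has to be the second member of some pair, so 11 + 1 = 12.

12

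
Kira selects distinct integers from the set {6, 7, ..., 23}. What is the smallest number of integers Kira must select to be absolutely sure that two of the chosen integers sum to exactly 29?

10

Two chosen integers sum to 29 exactly when both halves of some pair {x, 29−x} with 6 ≤ x ≤ 29−x ≤ 23 are chosen — 9 such pairs.
Every element belongs to one of those pairs, so the worst case picks one from each: 9 integers.
By pigeonhole, the 10th integer has to be the second member of some pair, so 9 + 1 = 10.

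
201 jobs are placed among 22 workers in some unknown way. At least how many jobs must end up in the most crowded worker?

The 22 workers are the holes and the 201 jobs are the pigeons.
If every worker held at most 9 jobs, the total would be at most 22 × 9 = 198, which is less than 201.
So some worker holds at least ⌈201/22⌉ = 10 jobs.

10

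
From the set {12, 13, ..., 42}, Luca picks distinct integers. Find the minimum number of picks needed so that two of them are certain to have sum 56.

18

Two chosen integers sum to 56 exactly when both halves of some pair {x, 56−x} with 14 ≤ x ≤ 56−x ≤ 42 are chosen — 14 such pairs.
The remaining 3 elements (those with no distinct partner in range) can never complete a 56-sum, so the worst case takes all of them and one from each pair: 3 + 14 = 17.
By pigeonhole, the 18th integer has to be the second member of some pair, so 17 + 1 = 18.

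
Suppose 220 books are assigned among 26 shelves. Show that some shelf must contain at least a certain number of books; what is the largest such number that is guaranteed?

Pigeonhole: the 26 shelves are the holes and the 220 books are the pigeons.
If every shelf held at most 8 books, the total would be at most 26 × 8 = 208, which is less than 220.
So some shelf holds at least ⌈220/26⌉ = 9 books.

9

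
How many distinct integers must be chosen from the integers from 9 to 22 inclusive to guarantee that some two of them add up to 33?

Group the elements by complementary pair {x, 33−x}: {11,22}, {12,21}, {13,20}, …, giving 6 two-element pairs and 2 integers whose partner 33−x falls outside [9,22].
By the pigeonhole principle, treating each of those 8 groups as a pigeonhole, one can pick one integer per group — 8 integers — with no two summing to 33.
The 9th integer lands in an occupied pair, forcing a sum of 33.

9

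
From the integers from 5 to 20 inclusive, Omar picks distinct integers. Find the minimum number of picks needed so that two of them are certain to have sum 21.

11

A set avoiding the sum 21 can contain at most one of each pair {x, 21−x}, plus the 4 elements whose complement lies outside the range.
The integers 11, …, 20 (10 of them) are such a set: any two sum to at least 11+12 = 23 > 21.
Pigeonhole: any 11th integer completes one of the 6 pairs, so 11 choices force a sum of 21.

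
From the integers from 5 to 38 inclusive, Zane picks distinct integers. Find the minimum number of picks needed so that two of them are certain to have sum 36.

A set avoiding the sum 36 can contain at most one of each pair {x, 36−x}, plus the 8 elements whose complement lies outside the range or equal to its own complement.
The integers 18, …, 38 (21 of them) are such a set: any two sum to at least 18+19 = 37 > 36.
Any 22nd integer completes one of the 13 pairs, so 22 choices force a sum of 36.

22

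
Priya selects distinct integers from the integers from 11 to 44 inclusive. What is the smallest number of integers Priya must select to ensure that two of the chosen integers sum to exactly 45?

Two chosen integers sum to 45 exactly when both halves of some pair {x, 45−x} with 11 ≤ x ≤ 45−x ≤ 34 are chosen — 12 such pairs.
The remaining 10 elements (those with no distinct partner in range) can never complete a 45-sum, so the worst case takes all of them and one from each pair: 10 + 12 = 22.
The 23rd integer has to be the second member of some pair, so 22 + 1 = 23.

23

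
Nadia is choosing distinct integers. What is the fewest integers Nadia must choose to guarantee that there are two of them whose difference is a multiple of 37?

Integers whose pairwise differences are multiples of 37 are exactly those sharing a remainder mod 37. Pigeonhole: the 37 residue classes mod 37 are the pigeonholes.
With 37 integers one could put 1 in each residue class and have no class reach 2.
The 38th integer pushes some class to 2, so 37·1 + 1 = 38.

38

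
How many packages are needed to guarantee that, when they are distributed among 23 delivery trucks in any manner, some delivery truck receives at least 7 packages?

139

With 138 packages one could put exactly 6 in each of the 23 delivery trucks, and no delivery truck would reach 7.
Pigeonhole: one more package must land in a delivery truck that already has 6, giving it 7.
So 23 × 6 + 1 = 139 packages are required.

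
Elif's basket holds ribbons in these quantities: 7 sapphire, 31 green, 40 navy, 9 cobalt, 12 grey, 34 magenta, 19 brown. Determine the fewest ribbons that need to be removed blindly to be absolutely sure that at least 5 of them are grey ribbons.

In the worst case for collecting grey ribbons, every non-grey ribbon comes out first.
There are 7 + 31 + 40 + 9 + 34 + 19 = 140 non-grey ribbons altogether.
After those, each further ribbon must be grey, so 140 + 5 = 145 draws guarantee 5 grey ribbons.

145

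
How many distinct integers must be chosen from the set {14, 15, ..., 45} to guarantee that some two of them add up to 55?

19

Two chosen integers sum to 55 exactly when both halves of some pair {x, 55−x} with 14 ≤ x ≤ 55−x ≤ 41 are chosen — 14 such pairs.
The remaining 4 elements (those with no distinct partner in range) can never complete a 55-sum, so the worst case takes all of them and one from each pair: 4 + 14 = 18.
The 19th integer has to be the second member of some pair, so 18 + 1 = 19.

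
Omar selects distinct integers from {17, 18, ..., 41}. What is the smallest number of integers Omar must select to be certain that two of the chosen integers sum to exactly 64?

A set avoiding the sum 64 can contain at most one of each pair {x, 64−x}, plus the 7 elements whose complement lies outside the range or equal to its own complement.
The integers 17, …, 32 (16 of them) are such a set: any two sum to at least 17+18 = 35 and at most 31+32 = 63 < 64.
Any 17th integer completes one of the 9 pairs, so 17 choices force a sum of 64.

17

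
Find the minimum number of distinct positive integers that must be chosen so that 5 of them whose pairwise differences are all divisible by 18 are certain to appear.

Integers whose pairwise differences are multiples of 18 are exactly those sharing a remainder mod 18. The 18 residue classes mod 18 are the pigeonholes.
With 72 integers one could put 4 in each residue class and have no class reach 5.
The 73rd integer pushes some class to 5, so 18·4 + 1 = 73.

73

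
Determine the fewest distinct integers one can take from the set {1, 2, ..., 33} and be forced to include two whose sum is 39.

Group the elements by complementary pair {x, 39−x}: {6,33}, {7,32}, {8,31}, …, giving 14 two-element pairs and 5 integers whose partner 39−x falls outside [1,33].
Pigeonhole: treating each of those 19 groups as a pigeonhole, one can pick one integer per group — 19 integers — with no two summing to 39.
The 20th integer lands in an occupied pair, forcing a sum of 39.

20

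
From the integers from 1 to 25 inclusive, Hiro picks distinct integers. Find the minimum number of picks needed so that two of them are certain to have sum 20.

17

Group the elements by complementary pair {x, 20−x}: {1,19}, {2,18}, {3,17}, …, giving 9 two-element pairs, the single value 10 (it cannot pair with itself since the integers are distinct), and 6 integers whose partner 20−x falls outside [1,25].
Treating each of those 16 groups as a pigeonhole, one can pick one integer per group — 16 integers — with no two summing to 20.
The 17th integer lands in an occupied pair, forcing a sum of 20.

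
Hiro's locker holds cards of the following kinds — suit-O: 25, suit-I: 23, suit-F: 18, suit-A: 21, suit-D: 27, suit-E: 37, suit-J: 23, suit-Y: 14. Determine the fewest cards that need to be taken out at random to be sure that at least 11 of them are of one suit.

81

Put each drawn card into a box by suit. The largest draw with every box below 11 takes min(count, 10) from each suit.
Σ min(cᵢ, 10) = 10 + 10 + 10 + 10 + 10 + 10 + 10 + 10 = 80.
Draw number 80 + 1 = 81 must push one box to 11.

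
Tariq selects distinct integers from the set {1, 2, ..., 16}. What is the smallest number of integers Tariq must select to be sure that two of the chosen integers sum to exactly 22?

12

A set avoiding the sum 22 can contain at most one of each pair {x, 22−x}, plus the 6 elements whose complement lies outside the range or equal to its own complement.
The integers 1, …, 11 (11 of them) are such a set: any two sum to at least 1+2 = 3 and at most 10+11 = 21 < 22.
By pigeonhole, any 12th integer completes one of the 5 pairs, so 12 choices force a sum of 22.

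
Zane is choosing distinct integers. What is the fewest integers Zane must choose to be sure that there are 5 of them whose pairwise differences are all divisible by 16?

Integers whose pairwise differences are multiples of 16 are exactly those sharing a remainder mod 16. The 16 residue classes mod 16 are the pigeonholes.
With 64 integers one could put 4 in each residue class and have no class reach 5.
The 65th integer pushes some class to 5, so 16·4 + 1 = 65.

65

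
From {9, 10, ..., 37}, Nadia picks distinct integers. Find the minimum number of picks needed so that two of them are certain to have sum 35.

21

Group the elements by complementary pair {x, 35−x}: {9,26}, {10,25}, {11,24}, …, giving 9 two-element pairs and 11 integers whose partner 35−x falls outside [9,37].
Treating each of those 20 groups as a pigeonhole, one can pick one integer per group — 20 integers — with no two summing to 35.
The 21st integer lands in an occupied pair, forcing a sum of 35.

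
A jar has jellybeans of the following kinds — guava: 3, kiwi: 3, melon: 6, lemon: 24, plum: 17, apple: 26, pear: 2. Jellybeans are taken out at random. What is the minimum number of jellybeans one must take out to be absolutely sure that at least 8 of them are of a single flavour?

36

An adversary could hand out at most 7 jellybeans per flavour (4 flavours run out sooner): 3 + 3 + 6 + 7 + 7 + 7 + 2 = 35 jellybeans and still no flavour has 8.
One more jellybean lands in a flavour already at 7, so 36 draws are enough and 35 are not.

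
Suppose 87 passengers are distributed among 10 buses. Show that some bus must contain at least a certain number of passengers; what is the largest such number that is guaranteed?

By pigeonhole, the 10 buses are the holes and the 87 passengers are the pigeons.
If every bus held at most 8 passengers, the total would be at most 10 × 8 = 80, which is less than 87.
So some bus holds at least ⌈87/10⌉ = 9 passengers.

9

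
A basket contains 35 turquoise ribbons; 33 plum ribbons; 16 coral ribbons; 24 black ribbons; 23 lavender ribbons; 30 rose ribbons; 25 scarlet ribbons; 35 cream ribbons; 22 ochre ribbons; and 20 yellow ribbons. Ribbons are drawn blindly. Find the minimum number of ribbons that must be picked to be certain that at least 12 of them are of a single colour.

111

An adversary could hand out at most 11 ribbons per colour: 11 + 11 + 11 + 11 + 11 + 11 + 11 + 11 + 11 + 11 = 110 ribbons and still no colour has 12.
One more ribbon lands in a colour already at 11, so 111 draws are enough and 110 are not.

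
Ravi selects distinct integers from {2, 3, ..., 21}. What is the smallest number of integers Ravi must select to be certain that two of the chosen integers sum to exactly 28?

14

Group the elements by complementary pair {x, 28−x}: {7,21}, {8,20}, {9,19}, …, giving 7 two-element pairs, the single value 14 (it cannot pair with itself since the integers are distinct), and 5 integers whose partner 28−x falls outside [2,21].
By the pigeonhole principle, treating each of those 13 groups as a pigeonhole, one can pick one integer per group — 13 integers — with no two summing to 28.
The 14th integer lands in an occupied pair, forcing a sum of 28.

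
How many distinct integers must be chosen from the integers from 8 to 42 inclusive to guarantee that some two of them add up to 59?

23

Two chosen integers sum to 59 exactly when both halves of some pair {x, 59−x} with 17 ≤ x ≤ 59−x ≤ 42 are chosen — 13 such pairs.
The remaining 9 elements (those with no distinct partner in range) can never complete a 59-sum, so the worst case takes all of them and one from each pair: 9 + 13 = 22.
Pigeonhole: the 23rd integer has to be the second member of some pair, so 22 + 1 = 23.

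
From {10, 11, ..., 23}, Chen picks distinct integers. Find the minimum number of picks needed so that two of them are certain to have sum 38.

11

Two chosen integers sum to 38 exactly when both halves of some pair {x, 38−x} with 15 ≤ x ≤ 38−x ≤ 23 are chosen — 4 such pairs.
The remaining 6 elements (those with no distinct partner in range) can never complete a 38-sum, so the worst case takes all of them and one from each pair: 6 + 4 = 10.
By the pigeonhole principle, the 11th integer has to be the second member of some pair, so 10 + 1 = 11.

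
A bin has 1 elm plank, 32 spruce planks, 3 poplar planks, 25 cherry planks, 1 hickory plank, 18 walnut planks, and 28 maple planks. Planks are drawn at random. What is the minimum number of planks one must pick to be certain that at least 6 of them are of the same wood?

Put each drawn plank into a box by wood. The largest draw with every box below 6 takes min(count, 5) from each wood; woods with fewer than 5 contribute all they have.
Σ min(cᵢ, 5) = 1 + 5 + 3 + 5 + 1 + 5 + 5 = 25.
Draw number 25 + 1 = 26 must push one box to 6.

26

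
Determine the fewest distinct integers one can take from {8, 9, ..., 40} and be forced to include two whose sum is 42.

Two chosen integers sum to 42 exactly when both halves of some pair {x, 42−x} with 8 ≤ x ≤ 42−x ≤ 34 are chosen — 13 such pairs.
The remaining 7 elements (those with no distinct partner in range) can never complete a 42-sum, so the worst case takes all of them and one from each pair: 7 + 13 = 20.
By pigeonhole, the 21st integer has to be the second member of some pair, so 20 + 1 = 21.

21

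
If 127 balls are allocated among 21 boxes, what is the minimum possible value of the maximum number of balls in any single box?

The 21 boxes are the holes and the 127 balls are the pigeons.
If every box held at most 6 balls, the total would be at most 21 × 6 = 126, which is less than 127.
So some box holds at least ⌈127/21⌉ = 7 balls.

7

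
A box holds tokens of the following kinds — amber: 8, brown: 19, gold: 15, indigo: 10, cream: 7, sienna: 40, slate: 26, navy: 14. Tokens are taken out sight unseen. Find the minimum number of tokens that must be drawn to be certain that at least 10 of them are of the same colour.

The 8 colours are the holes; the tokens drawn are the pigeons.
To avoid 10 of any one colour, the worst case takes at most 9 of each colour, or every token of a colour that has fewer than 9.
That gives 8 + 9 + 9 + 9 + 7 + 9 + 9 + 9 = 69 tokens with no colour reaching 10.
The next token forces some colour to 10, so 69 + 1 = 70.

70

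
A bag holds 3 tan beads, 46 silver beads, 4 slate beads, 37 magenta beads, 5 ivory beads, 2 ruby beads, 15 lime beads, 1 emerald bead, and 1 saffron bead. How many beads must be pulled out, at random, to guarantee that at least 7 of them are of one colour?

The 9 colours are the holes; the beads drawn are the pigeons.
To avoid 7 of any one colour, the worst case takes at most 6 of each colour, or every bead of a colour that has fewer than 6.
That gives 3 + 6 + 4 + 6 + 5 + 2 + 6 + 1 + 1 = 34 beads with no colour reaching 7.
The next bead forces some colour to 7, so 34 + 1 = 35.

35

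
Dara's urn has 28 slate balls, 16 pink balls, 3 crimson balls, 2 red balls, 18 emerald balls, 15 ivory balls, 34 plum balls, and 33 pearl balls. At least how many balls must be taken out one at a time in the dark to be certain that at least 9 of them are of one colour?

An adversary could hand out at most 8 balls per colour (crimson, red run out sooner): 8 + 8 + 3 + 2 + 8 + 8 + 8 + 8 = 53 balls and still no colour has 9.
One more ball lands in a colour already at 8, so 54 draws are enough and 53 are not.

54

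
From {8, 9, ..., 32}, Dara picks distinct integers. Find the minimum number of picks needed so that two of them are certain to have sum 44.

16

Two chosen integers sum to 44 exactly when both halves of some pair {x, 44−x} with 12 ≤ x ≤ 44−x ≤ 32 are chosen — 10 such pairs.
The remaining 5 elements (those with no distinct partner in range) can never complete a 44-sum, so the worst case takes all of them and one from each pair: 5 + 10 = 15.
The 16th integer has to be the second member of some pair, so 15 + 1 = 16.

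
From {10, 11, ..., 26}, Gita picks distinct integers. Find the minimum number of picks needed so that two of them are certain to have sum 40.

Two chosen integers sum to 40 exactly when both halves of some pair {x, 40−x} with 14 ≤ x ≤ 40−x ≤ 26 are chosen — 6 such pairs.
The remaining 5 elements (those with no distinct partner in range) can never complete a 40-sum, so the worst case takes all of them and one from each pair: 5 + 6 = 11.
Pigeonhole: the 12th integer has to be the second member of some pair, so 11 + 1 = 12.

12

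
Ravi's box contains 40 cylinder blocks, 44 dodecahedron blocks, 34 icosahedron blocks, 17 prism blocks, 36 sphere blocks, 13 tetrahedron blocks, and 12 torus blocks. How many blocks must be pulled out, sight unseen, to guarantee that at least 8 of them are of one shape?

An adversary could hand out at most 7 blocks per shape: 7 + 7 + 7 + 7 + 7 + 7 + 7 = 49 blocks and still no shape has 8.
One more block lands in a shape already at 7, so 50 draws are enough and 49 are not.

50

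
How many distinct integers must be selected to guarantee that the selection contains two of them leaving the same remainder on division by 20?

The 20 residue classes mod 20 are the pigeonholes.
With 20 integers one could put 1 in each residue class and have no class reach 2.
The 21st integer pushes some class to 2, so 20·1 + 1 = 21.

21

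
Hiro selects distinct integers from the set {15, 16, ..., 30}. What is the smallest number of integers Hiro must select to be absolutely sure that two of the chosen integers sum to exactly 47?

A set avoiding the sum 47 can contain at most one of each pair {x, 47−x}, plus the 2 elements whose complement lies outside the range.
The integers 15, …, 23 (9 of them) are such a set: any two sum to at least 15+16 = 31 and at most 22+23 = 45 < 47.
Any 10th integer completes one of the 7 pairs, so 10 choices force a sum of 47.

10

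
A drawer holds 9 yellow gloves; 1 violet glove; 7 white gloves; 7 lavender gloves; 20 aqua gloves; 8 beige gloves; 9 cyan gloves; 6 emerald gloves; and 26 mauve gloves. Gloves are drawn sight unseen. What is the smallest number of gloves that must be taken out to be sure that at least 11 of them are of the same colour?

An adversary could hand out at most 10 gloves per colour (7 colours run out sooner): 9 + 1 + 7 + 7 + 10 + 8 + 9 + 6 + 10 = 67 gloves and still no colour has 11.
Pigeonhole: one more glove lands in a colour already at 10, so 68 draws are enough and 67 are not.

68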